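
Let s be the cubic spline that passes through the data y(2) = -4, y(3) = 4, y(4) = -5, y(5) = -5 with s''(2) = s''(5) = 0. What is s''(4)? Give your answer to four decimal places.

21.2000

With M_i denoting the second derivative at x_i, h_i = 1, 1, 1, and Δ_i = (y_(i+1) − y_i)/h_i = 8, -9, 0:
  1·M_0 + 4·M_1 + 1·M_2 = 6(Δ_1 - Δ_0) = -102
  1·M_1 + 4·M_2 + 1·M_3 = 6(Δ_2 - Δ_1) = 54
Natural end conditions: M_0 = M_3 = 0.
Solving: M_0 = 0, M_1 = -154/5, M_2 = 106/5, M_3 = 0.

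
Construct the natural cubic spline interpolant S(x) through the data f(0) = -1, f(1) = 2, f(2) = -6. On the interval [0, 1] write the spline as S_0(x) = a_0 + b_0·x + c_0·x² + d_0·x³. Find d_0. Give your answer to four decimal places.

-2.7500

With M_i denoting the second derivative at x_i, h_i = 1, 1, and Δ_i = (y_(i+1) − y_i)/h_i = 3, -8:
  1·M_0 + 4·M_1 + 1·M_2 = 6(Δ_1 - Δ_0) = -66
Natural end conditions: M_0 = M_2 = 0.
Solving: M_0 = 0, M_1 = -33/2, M_2 = 0.
On [0, 1], with S_0(x) = a_0 + b_0·x + c_0·x² + d_0·x³: c_0 = M_0/2 = 0, d_0 = (M_1 - M_0)/(6h_0) = -11/4, b_0 = Δ_0 - h_0(2M_0 + M_1)/6 = 23/4.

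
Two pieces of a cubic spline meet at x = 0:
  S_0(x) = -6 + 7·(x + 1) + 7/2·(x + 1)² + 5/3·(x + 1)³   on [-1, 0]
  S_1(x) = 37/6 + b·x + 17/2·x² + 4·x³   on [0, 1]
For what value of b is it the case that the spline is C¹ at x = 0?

19

S_0'(x) = 7 + 7·(x + 1) + 5·(x + 1)², so S_0'(0) = 19. On the right, S_1'(0) = b, so b = 19.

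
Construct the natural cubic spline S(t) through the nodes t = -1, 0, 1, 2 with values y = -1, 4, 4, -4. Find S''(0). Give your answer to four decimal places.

Let M_i = S''(x_i). Step sizes h_i = 1, 1, 1; slopes of the chords Δ_i = (y_(i+1) - y_i)/h_i = 5, 0, -8.
  1·M_0 + 4·M_1 + 1·M_2 = 6(Δ_1 - Δ_0) = -30
  1·M_1 + 4·M_2 + 1·M_3 = 6(Δ_2 - Δ_1) = -48
Natural end conditions: M_0 = M_3 = 0.
Hence M_0 = 0, M_1 = -24/5, M_2 = -54/5, M_3 = 0.

-4.8000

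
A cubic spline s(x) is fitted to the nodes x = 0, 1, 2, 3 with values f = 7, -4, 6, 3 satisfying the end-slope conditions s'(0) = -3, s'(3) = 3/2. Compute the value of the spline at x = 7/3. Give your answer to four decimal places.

Write M_i for s''(x_i). With h_i = 1, 1, 1 and divided differences Δ_i = -11, 10, -3, the continuity of s' gives the tridiagonal system
  1·M_0 + 4·M_1 + 1·M_2 = 6(Δ_1 - Δ_0) = 126
  1·M_1 + 4·M_2 + 1·M_3 = 6(Δ_2 - Δ_1) = -78
Clamped end conditions give two more equations: 2h_0·M_0 + h_0·M_1 = 6(Δ_0 - s'(0)) = -48 and h_2·M_2 + 2h_2·M_3 = 6(s'(3) - Δ_2) = 27.
Solving: M_0 = -257/5, M_1 = 274/5, M_2 = -209/5, M_3 = 172/5.
On [2, 3], s(x) = 6 + 26/5·(x - 2) - 209/10·(x - 2)² + 127/10·(x - 2)³.
With (x - 2) = 1/3: s(7/3) = 794/135.

5.8815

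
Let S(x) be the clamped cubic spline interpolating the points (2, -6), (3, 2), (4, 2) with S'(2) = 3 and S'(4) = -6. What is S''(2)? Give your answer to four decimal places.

22.5000

With M_i denoting the second derivative at x_i, h_i = 1, 1, and Δ_i = (y_(i+1) − y_i)/h_i = 8, 0:
  1·M_0 + 4·M_1 + 1·M_2 = 6(Δ_1 - Δ_0) = -48
Clamped end conditions give two more equations: 2h_0·M_0 + h_0·M_1 = 6(Δ_0 - S'(2)) = 30 and h_1·M_1 + 2h_1·M_2 = 6(S'(4) - Δ_1) = -36.
Forward elimination and back-substitution give M_0 = 45/2, M_1 = -15, M_2 = -21/2.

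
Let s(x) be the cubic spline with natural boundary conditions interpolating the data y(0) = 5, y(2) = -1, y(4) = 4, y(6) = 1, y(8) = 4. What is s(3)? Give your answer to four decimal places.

1.4531

Put M_i = s'' at the i-th knot. Here h = (2, 2, 2, 2) and Δ = (-3, 5/2, -3/2, 3/2), so the interior equations h_(i-1)·M_(i-1) + 2(h_(i-1)+h_i)·M_i + h_i·M_(i+1) = 6(Δ_i − Δ_(i-1)) read
  2·M_0 + 8·M_1 + 2·M_2 = 6(Δ_1 - Δ_0) = 33
  2·M_1 + 8·M_2 + 2·M_3 = 6(Δ_2 - Δ_1) = -24
  2·M_2 + 8·M_3 + 2·M_4 = 6(Δ_3 - Δ_2) = 18
Natural end conditions: M_0 = M_4 = 0.
Hence M_0 = 0, M_1 = 87/16, M_2 = -21/4, M_3 = 57/16, M_4 = 0.
On [2, 4], s(x) = -1 + 5/8·(x - 2) + 87/32·(x - 2)² - 57/64·(x - 2)³.
With (x - 2) = 1: s(3) = 93/64.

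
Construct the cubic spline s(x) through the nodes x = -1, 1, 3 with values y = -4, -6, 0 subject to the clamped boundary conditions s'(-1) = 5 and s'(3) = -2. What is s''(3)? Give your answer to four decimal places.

Write m_i for s''(x_i). With h_i = 2, 2 and divided differences Δ_i = -1, 3, the continuity of s' gives the tridiagonal system
  2·m_0 + 8·m_1 + 2·m_2 = 6(Δ_1 - Δ_0) = 24
Clamped end conditions give two more equations: 2h_0·m_0 + h_0·m_1 = 6(Δ_0 - s'(-1)) = -36 and h_1·m_1 + 2h_1·m_2 = 6(s'(3) - Δ_1) = -30.
Solving: m_0 = -55/4, m_1 = 19/2, m_2 = -49/4.

-12.2500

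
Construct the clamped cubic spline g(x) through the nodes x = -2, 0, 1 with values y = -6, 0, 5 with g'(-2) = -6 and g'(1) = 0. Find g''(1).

With m_i denoting the second derivative at x_i, h_i = 2, 1, and Δ_i = (y_(i+1) − y_i)/h_i = 3, 5:
  2·m_0 + 6·m_1 + 1·m_2 = 6(Δ_1 - Δ_0) = 12
Clamped end conditions give two more equations: 2h_0·m_0 + h_0·m_1 = 6(Δ_0 - g'(-2)) = 54 and h_1·m_1 + 2h_1·m_2 = 6(g'(1) - Δ_1) = -30.
Hence m_0 = 27/2, m_1 = 0, m_2 = -15.

-15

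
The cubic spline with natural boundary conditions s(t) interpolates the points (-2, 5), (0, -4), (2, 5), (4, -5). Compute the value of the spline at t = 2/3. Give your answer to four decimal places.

Write σ_i for s''(x_i). With h_i = 2, 2, 2 and divided differences Δ_i = -9/2, 9/2, -5, the continuity of s' gives the tridiagonal system
  2·σ_0 + 8·σ_1 + 2·σ_2 = 6(Δ_1 - Δ_0) = 54
  2·σ_1 + 8·σ_2 + 2·σ_3 = 6(Δ_2 - Δ_1) = -57
Natural end conditions: σ_0 = σ_3 = 0.
Hence σ_0 = 0, σ_1 = 91/10, σ_2 = -47/5, σ_3 = 0.
On [0, 2], s(t) = -4 + 47/30·t + 91/20·t² - 37/24·t³.
With t = 2/3: s(2/3) = -563/405.

-1.3901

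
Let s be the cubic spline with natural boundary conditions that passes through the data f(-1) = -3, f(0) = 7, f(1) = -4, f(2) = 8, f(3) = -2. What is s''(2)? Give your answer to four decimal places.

Let M_i = s''(x_i). Step sizes h_i = 1, 1, 1, 1; slopes of the chords Δ_i = (y_(i+1) - y_i)/h_i = 10, -11, 12, -10.
  1·M_0 + 4·M_1 + 1·M_2 = 6(Δ_1 - Δ_0) = -126
  1·M_1 + 4·M_2 + 1·M_3 = 6(Δ_2 - Δ_1) = 138
  1·M_2 + 4·M_3 + 1·M_4 = 6(Δ_3 - Δ_2) = -132
Natural end conditions: M_0 = M_4 = 0.
Hence M_0 = 0, M_1 = -1287/28, M_2 = 405/7, M_3 = -1329/28, M_4 = 0.

-47.4643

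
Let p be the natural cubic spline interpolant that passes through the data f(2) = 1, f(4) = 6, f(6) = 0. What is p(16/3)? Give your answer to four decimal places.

Let m_i = p''(x_i). Step sizes h_i = 2, 2; slopes of the chords Δ_i = (y_(i+1) - y_i)/h_i = 5/2, -3.
  2·m_0 + 8·m_1 + 2·m_2 = 6(Δ_1 - Δ_0) = -33
Natural end conditions: m_0 = m_2 = 0.
Forward elimination and back-substitution give m_0 = 0, m_1 = -33/8, m_2 = 0.
On [4, 6], p(t) = 6 - 1/4·(t - 4) - 33/16·(t - 4)² + 11/32·(t - 4)³.
With (t - 4) = 4/3: p(16/3) = 76/27.

2.8148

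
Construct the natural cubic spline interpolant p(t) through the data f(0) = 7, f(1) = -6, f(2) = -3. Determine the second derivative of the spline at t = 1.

24

Put m_i = p'' at the i-th knot. Here h = (1, 1) and Δ = (-13, 3), so the interior equations h_(i-1)·m_(i-1) + 2(h_(i-1)+h_i)·m_i + h_i·m_(i+1) = 6(Δ_i − Δ_(i-1)) read
  1·m_0 + 4·m_1 + 1·m_2 = 6(Δ_1 - Δ_0) = 96
Natural end conditions: m_0 = m_2 = 0.
Forward elimination and back-substitution give m_0 = 0, m_1 = 24, m_2 = 0.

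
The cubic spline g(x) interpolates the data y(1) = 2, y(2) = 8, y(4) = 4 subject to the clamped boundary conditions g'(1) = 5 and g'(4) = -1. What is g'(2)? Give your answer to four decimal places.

Let σ_i = g''(x_i). Step sizes h_i = 1, 2; slopes of the chords Δ_i = (y_(i+1) - y_i)/h_i = 6, -2.
  1·σ_0 + 6·σ_1 + 2·σ_2 = 6(Δ_1 - Δ_0) = -48
Clamped end conditions give two more equations: 2h_0·σ_0 + h_0·σ_1 = 6(Δ_0 - g'(1)) = 6 and h_1·σ_1 + 2h_1·σ_2 = 6(g'(4) - Δ_1) = 6.
Forward elimination and back-substitution give σ_0 = 9, σ_1 = -12, σ_2 = 15/2.
On [2, 4], g'(x) = b_1 + 2c_1·(x - 2) + 3d_1·(x - 2)² with b_1 = Δ_1 - h_1(2σ_1 + σ_2)/6 = 7/2, c_1 = σ_1/2 = -6, d_1 = (σ_2 - σ_1)/(6h_1) = 13/8. So g'(2) = 7/2.

3.5000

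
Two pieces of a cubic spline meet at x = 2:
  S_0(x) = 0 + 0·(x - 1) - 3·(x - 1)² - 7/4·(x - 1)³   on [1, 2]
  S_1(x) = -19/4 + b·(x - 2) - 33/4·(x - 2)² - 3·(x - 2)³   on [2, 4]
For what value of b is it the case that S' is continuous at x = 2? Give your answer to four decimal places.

S_0'(x) = 0 - 6·(x - 1) - 21/4·(x - 1)², so S_0'(2) = -45/4. On the right, S_1'(2) = b, so b = -45/4.

-11.2500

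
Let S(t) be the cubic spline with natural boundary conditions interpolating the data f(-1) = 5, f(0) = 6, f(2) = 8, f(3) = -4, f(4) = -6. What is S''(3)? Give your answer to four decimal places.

19.5738

Write M_i for S''(x_i). With h_i = 1, 2, 1, 1 and divided differences Δ_i = 1, 1, -12, -2, the continuity of S' gives the tridiagonal system
  1·M_0 + 6·M_1 + 2·M_2 = 6(Δ_1 - Δ_0) = 0
  2·M_1 + 6·M_2 + 1·M_3 = 6(Δ_2 - Δ_1) = -78
  1·M_2 + 4·M_3 + 1·M_4 = 6(Δ_3 - Δ_2) = 60
Natural end conditions: M_0 = M_4 = 0.
Forward elimination and back-substitution give M_0 = 0, M_1 = 372/61, M_2 = -1116/61, M_3 = 1194/61, M_4 = 0.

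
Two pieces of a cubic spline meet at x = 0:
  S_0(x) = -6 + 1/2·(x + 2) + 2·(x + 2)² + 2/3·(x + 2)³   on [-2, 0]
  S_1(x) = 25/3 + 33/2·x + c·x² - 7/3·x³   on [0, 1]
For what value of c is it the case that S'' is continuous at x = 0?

6

S_0''(x) = 4 + 4·(x + 2), so S_0''(0) = 12. On the right, S_1''(0) = 2c, so c = 6.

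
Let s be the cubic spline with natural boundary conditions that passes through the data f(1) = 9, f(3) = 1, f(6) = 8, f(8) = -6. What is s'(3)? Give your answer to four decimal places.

0.0147

Put σ_i = s'' at the i-th knot. Here h = (2, 3, 2) and Δ = (-4, 7/3, -7), so the interior equations h_(i-1)·σ_(i-1) + 2(h_(i-1)+h_i)·σ_i + h_i·σ_(i+1) = 6(Δ_i − Δ_(i-1)) read
  2·σ_0 + 10·σ_1 + 3·σ_2 = 6(Δ_1 - Δ_0) = 38
  3·σ_1 + 10·σ_2 + 2·σ_3 = 6(Δ_2 - Δ_1) = -56
Natural end conditions: σ_0 = σ_3 = 0.
Hence σ_0 = 0, σ_1 = 548/91, σ_2 = -674/91, σ_3 = 0.
On [3, 6], s'(x) = b_1 + 2c_1·(x - 3) + 3d_1·(x - 3)² with b_1 = Δ_1 - h_1(2σ_1 + σ_2)/6 = 4/273, c_1 = σ_1/2 = 274/91, d_1 = (σ_2 - σ_1)/(6h_1) = -47/63. So s'(3) = 4/273.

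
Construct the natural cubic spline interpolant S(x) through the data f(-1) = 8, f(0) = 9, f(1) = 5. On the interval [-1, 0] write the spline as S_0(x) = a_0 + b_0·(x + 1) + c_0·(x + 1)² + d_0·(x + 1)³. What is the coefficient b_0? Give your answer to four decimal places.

Let M_i = S''(x_i). Step sizes h_i = 1, 1; slopes of the chords Δ_i = (y_(i+1) - y_i)/h_i = 1, -4.
  1·M_0 + 4·M_1 + 1·M_2 = 6(Δ_1 - Δ_0) = -30
Natural end conditions: M_0 = M_2 = 0.
Forward elimination and back-substitution give M_0 = 0, M_1 = -15/2, M_2 = 0.
On [-1, 0], with S_0(x) = a_0 + b_0·(x + 1) + c_0·(x + 1)² + d_0·(x + 1)³: c_0 = M_0/2 = 0, d_0 = (M_1 - M_0)/(6h_0) = -5/4, b_0 = Δ_0 - h_0(2M_0 + M_1)/6 = 9/4.

2.2500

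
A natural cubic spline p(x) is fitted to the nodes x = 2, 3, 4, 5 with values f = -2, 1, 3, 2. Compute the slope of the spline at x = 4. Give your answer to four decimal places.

0.4667

Let M_i = p''(x_i). Step sizes h_i = 1, 1, 1; slopes of the chords Δ_i = (y_(i+1) - y_i)/h_i = 3, 2, -1.
  1·M_0 + 4·M_1 + 1·M_2 = 6(Δ_1 - Δ_0) = -6
  1·M_1 + 4·M_2 + 1·M_3 = 6(Δ_2 - Δ_1) = -18
Natural end conditions: M_0 = M_3 = 0.
Hence M_0 = 0, M_1 = -2/5, M_2 = -22/5, M_3 = 0.
On [4, 5], p'(x) = b_2 + 2c_2·(x - 4) + 3d_2·(x - 4)² with b_2 = Δ_2 - h_2(2M_2 + M_3)/6 = 7/15, c_2 = M_2/2 = -11/5, d_2 = (M_3 - M_2)/(6h_2) = 11/15. So p'(4) = 7/15.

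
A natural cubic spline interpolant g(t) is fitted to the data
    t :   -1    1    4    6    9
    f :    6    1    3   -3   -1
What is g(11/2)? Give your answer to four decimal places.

-1.5662

Put σ_i = g'' at the i-th knot. Here h = (2, 3, 2, 3) and Δ = (-5/2, 2/3, -3, 2/3), so the interior equations h_(i-1)·σ_(i-1) + 2(h_(i-1)+h_i)·σ_i + h_i·σ_(i+1) = 6(Δ_i − Δ_(i-1)) read
  2·σ_0 + 10·σ_1 + 3·σ_2 = 6(Δ_1 - Δ_0) = 19
  3·σ_1 + 10·σ_2 + 2·σ_3 = 6(Δ_2 - Δ_1) = -22
  2·σ_2 + 10·σ_3 + 3·σ_4 = 6(Δ_3 - Δ_2) = 22
Natural end conditions: σ_0 = σ_4 = 0.
Forward elimination and back-substitution give σ_0 = 0, σ_1 = 436/145, σ_2 = -107/29, σ_3 = 426/145, σ_4 = 0.
On [4, 6], g(t) = 3 - 661/435·(t - 4) - 107/58·(t - 4)² + 961/1740·(t - 4)³.
With (t - 4) = 3/2: g(11/2) = -7267/4640.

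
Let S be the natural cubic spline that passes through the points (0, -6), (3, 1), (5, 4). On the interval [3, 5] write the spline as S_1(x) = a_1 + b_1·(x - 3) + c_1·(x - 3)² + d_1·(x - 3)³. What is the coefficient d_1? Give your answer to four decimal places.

0.0417

Put m_i = S'' at the i-th knot. Here h = (3, 2) and Δ = (7/3, 3/2), so the interior equations h_(i-1)·m_(i-1) + 2(h_(i-1)+h_i)·m_i + h_i·m_(i+1) = 6(Δ_i − Δ_(i-1)) read
  3·m_0 + 10·m_1 + 2·m_2 = 6(Δ_1 - Δ_0) = -5
Natural end conditions: m_0 = m_2 = 0.
Forward elimination and back-substitution give m_0 = 0, m_1 = -1/2, m_2 = 0.
On [3, 5], with S_1(x) = a_1 + b_1·(x - 3) + c_1·(x - 3)² + d_1·(x - 3)³: c_1 = m_1/2 = -1/4, d_1 = (m_2 - m_1)/(6h_1) = 1/24, b_1 = Δ_1 - h_1(2m_1 + m_2)/6 = 11/6.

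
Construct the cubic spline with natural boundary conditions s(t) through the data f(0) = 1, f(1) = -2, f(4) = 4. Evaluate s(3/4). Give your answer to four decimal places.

-1.4551

Put M_i = s'' at the i-th knot. Here h = (1, 3) and Δ = (-3, 2), so the interior equations h_(i-1)·M_(i-1) + 2(h_(i-1)+h_i)·M_i + h_i·M_(i+1) = 6(Δ_i − Δ_(i-1)) read
  1·M_0 + 8·M_1 + 3·M_2 = 6(Δ_1 - Δ_0) = 30
Natural end conditions: M_0 = M_2 = 0.
Hence M_0 = 0, M_1 = 15/4, M_2 = 0.
On [0, 1], s(t) = 1 - 29/8·t + 0·t² + 5/8·t³.
With t = 3/4: s(3/4) = -745/512.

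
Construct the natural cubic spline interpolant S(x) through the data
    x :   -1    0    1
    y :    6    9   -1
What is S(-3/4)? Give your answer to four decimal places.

7.5117

Put m_i = S'' at the i-th knot. Here h = (1, 1) and Δ = (3, -10), so the interior equations h_(i-1)·m_(i-1) + 2(h_(i-1)+h_i)·m_i + h_i·m_(i+1) = 6(Δ_i − Δ_(i-1)) read
  1·m_0 + 4·m_1 + 1·m_2 = 6(Δ_1 - Δ_0) = -78
Natural end conditions: m_0 = m_2 = 0.
Forward elimination and back-substitution give m_0 = 0, m_1 = -39/2, m_2 = 0.
On [-1, 0], S(x) = 6 + 25/4·(x + 1) + 0·(x + 1)² - 13/4·(x + 1)³.
With (x + 1) = 1/4: S(-3/4) = 1923/256.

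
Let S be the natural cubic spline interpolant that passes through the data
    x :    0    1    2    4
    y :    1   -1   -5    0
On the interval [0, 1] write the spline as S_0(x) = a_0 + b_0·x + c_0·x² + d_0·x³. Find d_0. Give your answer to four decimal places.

Let M_i = S''(x_i). Step sizes h_i = 1, 1, 2; slopes of the chords Δ_i = (y_(i+1) - y_i)/h_i = -2, -4, 5/2.
  1·M_0 + 4·M_1 + 1·M_2 = 6(Δ_1 - Δ_0) = -12
  1·M_1 + 6·M_2 + 2·M_3 = 6(Δ_2 - Δ_1) = 39
Natural end conditions: M_0 = M_3 = 0.
Solving: M_0 = 0, M_1 = -111/23, M_2 = 168/23, M_3 = 0.
On [0, 1], with S_0(x) = a_0 + b_0·x + c_0·x² + d_0·x³: c_0 = M_0/2 = 0, d_0 = (M_1 - M_0)/(6h_0) = -37/46, b_0 = Δ_0 - h_0(2M_0 + M_1)/6 = -55/46.

-0.8043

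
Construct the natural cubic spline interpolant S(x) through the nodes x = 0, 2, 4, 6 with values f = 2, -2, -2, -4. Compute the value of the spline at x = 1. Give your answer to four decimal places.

Write m_i for S''(x_i). With h_i = 2, 2, 2 and divided differences Δ_i = -2, 0, -1, the continuity of S' gives the tridiagonal system
  2·m_0 + 8·m_1 + 2·m_2 = 6(Δ_1 - Δ_0) = 12
  2·m_1 + 8·m_2 + 2·m_3 = 6(Δ_2 - Δ_1) = -6
Natural end conditions: m_0 = m_3 = 0.
Hence m_0 = 0, m_1 = 9/5, m_2 = -6/5, m_3 = 0.
On [0, 2], S(x) = 2 - 13/5·x + 0·x² + 3/20·x³.
With x = 1: S(1) = -9/20.

-0.4500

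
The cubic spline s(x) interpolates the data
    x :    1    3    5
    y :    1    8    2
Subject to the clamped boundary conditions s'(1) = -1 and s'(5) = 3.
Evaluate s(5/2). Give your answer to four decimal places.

Put M_i = s'' at the i-th knot. Here h = (2, 2) and Δ = (7/2, -3), so the interior equations h_(i-1)·M_(i-1) + 2(h_(i-1)+h_i)·M_i + h_i·M_(i+1) = 6(Δ_i − Δ_(i-1)) read
  2·M_0 + 8·M_1 + 2·M_2 = 6(Δ_1 - Δ_0) = -39
Clamped end conditions give two more equations: 2h_0·M_0 + h_0·M_1 = 6(Δ_0 - s'(1)) = 27 and h_1·M_1 + 2h_1·M_2 = 6(s'(5) - Δ_1) = 36.
Solving the tridiagonal system: M_0 = 101/8, M_1 = -47/4, M_2 = 119/8.
On [1, 3], s(x) = 1 - 1·(x - 1) + 101/16·(x - 1)² - 65/32·(x - 1)³.
With (x - 1) = 3/2: s(5/2) = 1753/256.

6.8477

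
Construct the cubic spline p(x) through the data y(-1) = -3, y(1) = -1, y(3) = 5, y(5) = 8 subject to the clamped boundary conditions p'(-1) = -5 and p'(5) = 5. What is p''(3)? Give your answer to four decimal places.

-2.7667

Let σ_i = p''(x_i). Step sizes h_i = 2, 2, 2; slopes of the chords Δ_i = (y_(i+1) - y_i)/h_i = 1, 3, 3/2.
  2·σ_0 + 8·σ_1 + 2·σ_2 = 6(Δ_1 - Δ_0) = 12
  2·σ_1 + 8·σ_2 + 2·σ_3 = 6(Δ_2 - Δ_1) = -9
Clamped end conditions give two more equations: 2h_0·σ_0 + h_0·σ_1 = 6(Δ_0 - p'(-1)) = 36 and h_2·σ_2 + 2h_2·σ_3 = 6(p'(5) - Δ_2) = 21.
Forward elimination and back-substitution give σ_0 = 271/30, σ_1 = -1/15, σ_2 = -83/30, σ_3 = 199/30.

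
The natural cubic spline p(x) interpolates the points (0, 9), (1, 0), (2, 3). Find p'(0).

-12

Write σ_i for p''(x_i). With h_i = 1, 1 and divided differences Δ_i = -9, 3, the continuity of p' gives the tridiagonal system
  1·σ_0 + 4·σ_1 + 1·σ_2 = 6(Δ_1 - Δ_0) = 72
Natural end conditions: σ_0 = σ_2 = 0.
Forward elimination and back-substitution give σ_0 = 0, σ_1 = 18, σ_2 = 0.
On [0, 1], p'(x) = b_0 + 2c_0·x + 3d_0·x² with b_0 = Δ_0 - h_0(2σ_0 + σ_1)/6 = -12, c_0 = σ_0/2 = 0, d_0 = (σ_1 - σ_0)/(6h_0) = 3. So p'(0) = -12.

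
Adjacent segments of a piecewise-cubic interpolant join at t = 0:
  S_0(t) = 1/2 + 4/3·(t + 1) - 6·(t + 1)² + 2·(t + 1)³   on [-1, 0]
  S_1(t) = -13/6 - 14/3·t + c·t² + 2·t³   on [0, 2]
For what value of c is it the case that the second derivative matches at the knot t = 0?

S_0''(t) = -12 + 12·(t + 1), so S_0''(0) = 0. On the right, S_1''(0) = 2c, so c = 0.

0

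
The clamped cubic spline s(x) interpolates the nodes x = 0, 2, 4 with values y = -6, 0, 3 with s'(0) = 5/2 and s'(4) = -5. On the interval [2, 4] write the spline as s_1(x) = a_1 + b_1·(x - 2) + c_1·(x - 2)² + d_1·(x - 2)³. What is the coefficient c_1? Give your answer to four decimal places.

0.7500

Write M_i for s''(x_i). With h_i = 2, 2 and divided differences Δ_i = 3, 3/2, the continuity of s' gives the tridiagonal system
  2·M_0 + 8·M_1 + 2·M_2 = 6(Δ_1 - Δ_0) = -9
Clamped end conditions give two more equations: 2h_0·M_0 + h_0·M_1 = 6(Δ_0 - s'(0)) = 3 and h_1·M_1 + 2h_1·M_2 = 6(s'(4) - Δ_1) = -39.
Solving the tridiagonal system: M_0 = 0, M_1 = 3/2, M_2 = -21/2.
On [2, 4], with s_1(x) = a_1 + b_1·(x - 2) + c_1·(x - 2)² + d_1·(x - 2)³: c_1 = M_1/2 = 3/4, d_1 = (M_2 - M_1)/(6h_1) = -1, b_1 = Δ_1 - h_1(2M_1 + M_2)/6 = 4.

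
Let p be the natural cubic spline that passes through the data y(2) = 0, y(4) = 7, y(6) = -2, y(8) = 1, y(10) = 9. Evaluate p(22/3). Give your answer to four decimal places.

-1.3214

Write m_i for p''(x_i). With h_i = 2, 2, 2, 2 and divided differences Δ_i = 7/2, -9/2, 3/2, 4, the continuity of p' gives the tridiagonal system
  2·m_0 + 8·m_1 + 2·m_2 = 6(Δ_1 - Δ_0) = -48
  2·m_1 + 8·m_2 + 2·m_3 = 6(Δ_2 - Δ_1) = 36
  2·m_2 + 8·m_3 + 2·m_4 = 6(Δ_3 - Δ_2) = 15
Natural end conditions: m_0 = m_4 = 0.
Hence m_0 = 0, m_1 = -849/112, m_2 = 177/28, m_3 = 33/112, m_4 = 0.
On [6, 8], p(x) = -2 - 45/16·(x - 6) + 177/56·(x - 6)² - 225/448·(x - 6)³.
With (x - 6) = 4/3: p(22/3) = -37/28.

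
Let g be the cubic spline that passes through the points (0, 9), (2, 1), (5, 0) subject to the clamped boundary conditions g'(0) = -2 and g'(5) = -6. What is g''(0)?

Put σ_i = g'' at the i-th knot. Here h = (2, 3) and Δ = (-4, -1/3), so the interior equations h_(i-1)·σ_(i-1) + 2(h_(i-1)+h_i)·σ_i + h_i·σ_(i+1) = 6(Δ_i − Δ_(i-1)) read
  2·σ_0 + 10·σ_1 + 3·σ_2 = 6(Δ_1 - Δ_0) = 22
Clamped end conditions give two more equations: 2h_0·σ_0 + h_0·σ_1 = 6(Δ_0 - g'(0)) = -12 and h_1·σ_1 + 2h_1·σ_2 = 6(g'(5) - Δ_1) = -34.
Solving: σ_0 = -6, σ_1 = 6, σ_2 = -26/3.

-6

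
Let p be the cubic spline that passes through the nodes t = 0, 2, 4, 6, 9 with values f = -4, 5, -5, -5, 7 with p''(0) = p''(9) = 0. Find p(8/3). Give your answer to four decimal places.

2.6714

Put m_i = p'' at the i-th knot. Here h = (2, 2, 2, 3) and Δ = (9/2, -5, 0, 4), so the interior equations h_(i-1)·m_(i-1) + 2(h_(i-1)+h_i)·m_i + h_i·m_(i+1) = 6(Δ_i − Δ_(i-1)) read
  2·m_0 + 8·m_1 + 2·m_2 = 6(Δ_1 - Δ_0) = -57
  2·m_1 + 8·m_2 + 2·m_3 = 6(Δ_2 - Δ_1) = 30
  2·m_2 + 10·m_3 + 3·m_4 = 6(Δ_3 - Δ_2) = 24
Natural end conditions: m_0 = m_4 = 0.
Hence m_0 = 0, m_1 = -1209/142, m_2 = 789/142, m_3 = 183/142, m_4 = 0.
On [2, 4], p(t) = 5 - 167/142·(t - 2) - 1209/284·(t - 2)² + 333/284·(t - 2)³.
With (t - 2) = 2/3: p(8/3) = 569/213.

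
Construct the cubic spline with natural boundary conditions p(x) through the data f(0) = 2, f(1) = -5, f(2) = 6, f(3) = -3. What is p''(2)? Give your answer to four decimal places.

Put m_i = p'' at the i-th knot. Here h = (1, 1, 1) and Δ = (-7, 11, -9), so the interior equations h_(i-1)·m_(i-1) + 2(h_(i-1)+h_i)·m_i + h_i·m_(i+1) = 6(Δ_i − Δ_(i-1)) read
  1·m_0 + 4·m_1 + 1·m_2 = 6(Δ_1 - Δ_0) = 108
  1·m_1 + 4·m_2 + 1·m_3 = 6(Δ_2 - Δ_1) = -120
Natural end conditions: m_0 = m_3 = 0.
Forward elimination and back-substitution give m_0 = 0, m_1 = 184/5, m_2 = -196/5, m_3 = 0.

-39.2000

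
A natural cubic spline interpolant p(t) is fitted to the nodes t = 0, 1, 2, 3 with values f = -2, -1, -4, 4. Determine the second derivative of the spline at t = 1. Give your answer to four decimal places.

-10.8000

Write M_i for p''(x_i). With h_i = 1, 1, 1 and divided differences Δ_i = 1, -3, 8, the continuity of p' gives the tridiagonal system
  1·M_0 + 4·M_1 + 1·M_2 = 6(Δ_1 - Δ_0) = -24
  1·M_1 + 4·M_2 + 1·M_3 = 6(Δ_2 - Δ_1) = 66
Natural end conditions: M_0 = M_3 = 0.
Forward elimination and back-substitution give M_0 = 0, M_1 = -54/5, M_2 = 96/5, M_3 = 0.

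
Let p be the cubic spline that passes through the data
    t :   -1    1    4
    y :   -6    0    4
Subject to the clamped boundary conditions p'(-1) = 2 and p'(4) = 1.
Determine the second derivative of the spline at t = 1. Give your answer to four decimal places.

Put M_i = p'' at the i-th knot. Here h = (2, 3) and Δ = (3, 4/3), so the interior equations h_(i-1)·M_(i-1) + 2(h_(i-1)+h_i)·M_i + h_i·M_(i+1) = 6(Δ_i − Δ_(i-1)) read
  2·M_0 + 10·M_1 + 3·M_2 = 6(Δ_1 - Δ_0) = -10
Clamped end conditions give two more equations: 2h_0·M_0 + h_0·M_1 = 6(Δ_0 - p'(-1)) = 6 and h_1·M_1 + 2h_1·M_2 = 6(p'(4) - Δ_1) = -2.
Solving the tridiagonal system: M_0 = 23/10, M_1 = -8/5, M_2 = 7/15.

-1.6000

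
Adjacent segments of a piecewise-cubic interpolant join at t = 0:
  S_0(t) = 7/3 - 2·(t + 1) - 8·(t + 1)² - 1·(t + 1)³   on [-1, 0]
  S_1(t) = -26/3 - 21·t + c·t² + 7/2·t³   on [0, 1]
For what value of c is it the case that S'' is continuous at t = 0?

-11

S_0''(t) = -16 - 6·(t + 1), so S_0''(0) = -22. On the right, S_1''(0) = 2c, so c = -11.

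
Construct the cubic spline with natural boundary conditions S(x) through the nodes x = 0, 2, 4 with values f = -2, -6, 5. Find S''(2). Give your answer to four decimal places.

5.6250

Let M_i = S''(x_i). Step sizes h_i = 2, 2; slopes of the chords Δ_i = (y_(i+1) - y_i)/h_i = -2, 11/2.
  2·M_0 + 8·M_1 + 2·M_2 = 6(Δ_1 - Δ_0) = 45
Natural end conditions: M_0 = M_2 = 0.
Hence M_0 = 0, M_1 = 45/8, M_2 = 0.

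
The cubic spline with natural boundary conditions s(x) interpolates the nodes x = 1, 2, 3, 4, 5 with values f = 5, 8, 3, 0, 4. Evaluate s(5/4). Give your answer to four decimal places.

6.2564

Put σ_i = s'' at the i-th knot. Here h = (1, 1, 1, 1) and Δ = (3, -5, -3, 4), so the interior equations h_(i-1)·σ_(i-1) + 2(h_(i-1)+h_i)·σ_i + h_i·σ_(i+1) = 6(Δ_i − Δ_(i-1)) read
  1·σ_0 + 4·σ_1 + 1·σ_2 = 6(Δ_1 - Δ_0) = -48
  1·σ_1 + 4·σ_2 + 1·σ_3 = 6(Δ_2 - Δ_1) = 12
  1·σ_2 + 4·σ_3 + 1·σ_4 = 6(Δ_3 - Δ_2) = 42
Natural end conditions: σ_0 = σ_4 = 0.
Hence σ_0 = 0, σ_1 = -363/28, σ_2 = 27/7, σ_3 = 267/28, σ_4 = 0.
On [1, 2], s(x) = 5 + 289/56·(x - 1) + 0·(x - 1)² - 121/56·(x - 1)³.
With (x - 1) = 1/4: s(5/4) = 22423/3584.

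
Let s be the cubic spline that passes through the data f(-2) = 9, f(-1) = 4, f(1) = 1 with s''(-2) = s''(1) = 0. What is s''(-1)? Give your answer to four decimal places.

3.5000

Write M_i for s''(x_i). With h_i = 1, 2 and divided differences Δ_i = -5, -3/2, the continuity of s' gives the tridiagonal system
  1·M_0 + 6·M_1 + 2·M_2 = 6(Δ_1 - Δ_0) = 21
Natural end conditions: M_0 = M_2 = 0.
Forward elimination and back-substitution give M_0 = 0, M_1 = 7/2, M_2 = 0.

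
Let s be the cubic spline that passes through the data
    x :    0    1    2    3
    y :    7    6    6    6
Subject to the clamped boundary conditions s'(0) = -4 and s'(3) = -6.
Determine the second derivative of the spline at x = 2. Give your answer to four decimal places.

With M_i denoting the second derivative at x_i, h_i = 1, 1, 1, and Δ_i = (y_(i+1) − y_i)/h_i = -1, 0, 0:
  1·M_0 + 4·M_1 + 1·M_2 = 6(Δ_1 - Δ_0) = 6
  1·M_1 + 4·M_2 + 1·M_3 = 6(Δ_2 - Δ_1) = 0
Clamped end conditions give two more equations: 2h_0·M_0 + h_0·M_1 = 6(Δ_0 - s'(0)) = 18 and h_2·M_2 + 2h_2·M_3 = 6(s'(3) - Δ_2) = -36.
Hence M_0 = 154/15, M_1 = -38/15, M_2 = 88/15, M_3 = -314/15.

5.8667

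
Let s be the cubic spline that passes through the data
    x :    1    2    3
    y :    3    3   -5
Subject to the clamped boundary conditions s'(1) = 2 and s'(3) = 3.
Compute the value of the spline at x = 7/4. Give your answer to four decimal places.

4.1133

Let M_i = s''(x_i). Step sizes h_i = 1, 1; slopes of the chords Δ_i = (y_(i+1) - y_i)/h_i = 0, -8.
  1·M_0 + 4·M_1 + 1·M_2 = 6(Δ_1 - Δ_0) = -48
Clamped end conditions give two more equations: 2h_0·M_0 + h_0·M_1 = 6(Δ_0 - s'(1)) = -12 and h_1·M_1 + 2h_1·M_2 = 6(s'(3) - Δ_1) = 66.
Forward elimination and back-substitution give M_0 = 13/2, M_1 = -25, M_2 = 91/2.
On [1, 2], s(x) = 3 + 2·(x - 1) + 13/4·(x - 1)² - 21/4·(x - 1)³.
With (x - 1) = 3/4: s(7/4) = 1053/256.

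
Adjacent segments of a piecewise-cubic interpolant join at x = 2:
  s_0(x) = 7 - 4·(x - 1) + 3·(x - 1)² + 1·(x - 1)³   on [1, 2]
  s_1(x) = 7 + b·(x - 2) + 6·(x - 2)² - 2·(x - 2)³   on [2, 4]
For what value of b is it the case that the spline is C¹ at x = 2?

5

s_0'(x) = -4 + 6·(x - 1) + 3·(x - 1)², so s_0'(2) = 5. On the right, s_1'(2) = b, so b = 5.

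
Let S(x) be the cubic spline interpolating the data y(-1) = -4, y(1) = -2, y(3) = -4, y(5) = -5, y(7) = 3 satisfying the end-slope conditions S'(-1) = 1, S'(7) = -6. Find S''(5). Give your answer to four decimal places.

8.5536

Write σ_i for S''(x_i). With h_i = 2, 2, 2, 2 and divided differences Δ_i = 1, -1, -1/2, 4, the continuity of S' gives the tridiagonal system
  2·σ_0 + 8·σ_1 + 2·σ_2 = 6(Δ_1 - Δ_0) = -12
  2·σ_1 + 8·σ_2 + 2·σ_3 = 6(Δ_2 - Δ_1) = 3
  2·σ_2 + 8·σ_3 + 2·σ_4 = 6(Δ_3 - Δ_2) = 27
Clamped end conditions give two more equations: 2h_0·σ_0 + h_0·σ_1 = 6(Δ_0 - S'(-1)) = 0 and h_3·σ_3 + 2h_3·σ_4 = 6(S'(7) - Δ_3) = -60.
Hence σ_0 = 73/112, σ_1 = -73/56, σ_2 = -23/16, σ_3 = 479/56, σ_4 = -2159/112.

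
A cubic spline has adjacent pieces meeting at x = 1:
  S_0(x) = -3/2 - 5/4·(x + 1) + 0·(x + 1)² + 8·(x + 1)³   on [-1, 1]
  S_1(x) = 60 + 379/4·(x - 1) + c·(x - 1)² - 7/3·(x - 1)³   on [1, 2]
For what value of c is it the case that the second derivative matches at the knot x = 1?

48

S_0''(x) = 0 + 48·(x + 1), so S_0''(1) = 96. On the right, S_1''(1) = 2c, so c = 48.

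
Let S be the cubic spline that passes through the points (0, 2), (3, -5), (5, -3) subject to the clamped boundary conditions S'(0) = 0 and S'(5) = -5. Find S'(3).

1

With M_i denoting the second derivative at x_i, h_i = 3, 2, and Δ_i = (y_(i+1) − y_i)/h_i = -7/3, 1:
  3·M_0 + 10·M_1 + 2·M_2 = 6(Δ_1 - Δ_0) = 20
Clamped end conditions give two more equations: 2h_0·M_0 + h_0·M_1 = 6(Δ_0 - S'(0)) = -14 and h_1·M_1 + 2h_1·M_2 = 6(S'(5) - Δ_1) = -36.
Solving: M_0 = -16/3, M_1 = 6, M_2 = -12.
On [3, 5], S'(x) = b_1 + 2c_1·(x - 3) + 3d_1·(x - 3)² with b_1 = Δ_1 - h_1(2M_1 + M_2)/6 = 1, c_1 = M_1/2 = 3, d_1 = (M_2 - M_1)/(6h_1) = -3/2. So S'(3) = 1.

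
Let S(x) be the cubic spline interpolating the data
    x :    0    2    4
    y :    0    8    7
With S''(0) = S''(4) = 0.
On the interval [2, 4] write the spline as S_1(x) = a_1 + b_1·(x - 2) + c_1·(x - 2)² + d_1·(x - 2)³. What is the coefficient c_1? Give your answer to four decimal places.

Put M_i = S'' at the i-th knot. Here h = (2, 2) and Δ = (4, -1/2), so the interior equations h_(i-1)·M_(i-1) + 2(h_(i-1)+h_i)·M_i + h_i·M_(i+1) = 6(Δ_i − Δ_(i-1)) read
  2·M_0 + 8·M_1 + 2·M_2 = 6(Δ_1 - Δ_0) = -27
Natural end conditions: M_0 = M_2 = 0.
Solving the tridiagonal system: M_0 = 0, M_1 = -27/8, M_2 = 0.
On [2, 4], with S_1(x) = a_1 + b_1·(x - 2) + c_1·(x - 2)² + d_1·(x - 2)³: c_1 = M_1/2 = -27/16, d_1 = (M_2 - M_1)/(6h_1) = 9/32, b_1 = Δ_1 - h_1(2M_1 + M_2)/6 = 7/4.

-1.6875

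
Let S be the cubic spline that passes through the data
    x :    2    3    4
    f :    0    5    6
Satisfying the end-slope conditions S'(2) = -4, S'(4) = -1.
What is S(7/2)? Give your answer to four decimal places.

6.3438

Write M_i for S''(x_i). With h_i = 1, 1 and divided differences Δ_i = 5, 1, the continuity of S' gives the tridiagonal system
  1·M_0 + 4·M_1 + 1·M_2 = 6(Δ_1 - Δ_0) = -24
Clamped end conditions give two more equations: 2h_0·M_0 + h_0·M_1 = 6(Δ_0 - S'(2)) = 54 and h_1·M_1 + 2h_1·M_2 = 6(S'(4) - Δ_1) = -12.
Forward elimination and back-substitution give M_0 = 69/2, M_1 = -15, M_2 = 3/2.
On [3, 4], S(x) = 5 + 23/4·(x - 3) - 15/2·(x - 3)² + 11/4·(x - 3)³.
With (x - 3) = 1/2: S(7/2) = 203/32.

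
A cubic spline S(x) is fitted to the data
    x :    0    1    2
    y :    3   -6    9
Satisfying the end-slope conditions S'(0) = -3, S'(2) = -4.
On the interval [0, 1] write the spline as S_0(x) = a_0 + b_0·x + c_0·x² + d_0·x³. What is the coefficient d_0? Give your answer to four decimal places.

21.2500

Let M_i = S''(x_i). Step sizes h_i = 1, 1; slopes of the chords Δ_i = (y_(i+1) - y_i)/h_i = -9, 15.
  1·M_0 + 4·M_1 + 1·M_2 = 6(Δ_1 - Δ_0) = 144
Clamped end conditions give two more equations: 2h_0·M_0 + h_0·M_1 = 6(Δ_0 - S'(0)) = -36 and h_1·M_1 + 2h_1·M_2 = 6(S'(2) - Δ_1) = -114.
Solving the tridiagonal system: M_0 = -109/2, M_1 = 73, M_2 = -187/2.
On [0, 1], with S_0(x) = a_0 + b_0·x + c_0·x² + d_0·x³: c_0 = M_0/2 = -109/4, d_0 = (M_1 - M_0)/(6h_0) = 85/4, b_0 = Δ_0 - h_0(2M_0 + M_1)/6 = -3.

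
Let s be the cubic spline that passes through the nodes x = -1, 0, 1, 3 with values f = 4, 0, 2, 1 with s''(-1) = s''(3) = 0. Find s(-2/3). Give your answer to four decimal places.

2.1707

Put M_i = s'' at the i-th knot. Here h = (1, 1, 2) and Δ = (-4, 2, -1/2), so the interior equations h_(i-1)·M_(i-1) + 2(h_(i-1)+h_i)·M_i + h_i·M_(i+1) = 6(Δ_i − Δ_(i-1)) read
  1·M_0 + 4·M_1 + 1·M_2 = 6(Δ_1 - Δ_0) = 36
  1·M_1 + 6·M_2 + 2·M_3 = 6(Δ_2 - Δ_1) = -15
Natural end conditions: M_0 = M_3 = 0.
Hence M_0 = 0, M_1 = 231/23, M_2 = -96/23, M_3 = 0.
On [-1, 0], s(x) = 4 - 261/46·(x + 1) + 0·(x + 1)² + 77/46·(x + 1)³.
With (x + 1) = 1/3: s(-2/3) = 1348/621.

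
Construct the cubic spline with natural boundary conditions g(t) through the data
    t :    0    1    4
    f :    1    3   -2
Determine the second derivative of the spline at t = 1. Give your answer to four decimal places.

-2.7500

With σ_i denoting the second derivative at x_i, h_i = 1, 3, and Δ_i = (y_(i+1) − y_i)/h_i = 2, -5/3:
  1·σ_0 + 8·σ_1 + 3·σ_2 = 6(Δ_1 - Δ_0) = -22
Natural end conditions: σ_0 = σ_2 = 0.
Solving: σ_0 = 0, σ_1 = -11/4, σ_2 = 0.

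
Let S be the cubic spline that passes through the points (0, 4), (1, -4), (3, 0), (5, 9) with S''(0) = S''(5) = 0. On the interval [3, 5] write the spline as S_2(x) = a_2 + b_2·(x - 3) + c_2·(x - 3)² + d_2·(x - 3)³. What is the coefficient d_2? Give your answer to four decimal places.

With m_i denoting the second derivative at x_i, h_i = 1, 2, 2, and Δ_i = (y_(i+1) − y_i)/h_i = -8, 2, 9/2:
  1·m_0 + 6·m_1 + 2·m_2 = 6(Δ_1 - Δ_0) = 60
  2·m_1 + 8·m_2 + 2·m_3 = 6(Δ_2 - Δ_1) = 15
Natural end conditions: m_0 = m_3 = 0.
Forward elimination and back-substitution give m_0 = 0, m_1 = 225/22, m_2 = -15/22, m_3 = 0.
On [3, 5], with S_2(x) = a_2 + b_2·(x - 3) + c_2·(x - 3)² + d_2·(x - 3)³: c_2 = m_2/2 = -15/44, d_2 = (m_3 - m_2)/(6h_2) = 5/88, b_2 = Δ_2 - h_2(2m_2 + m_3)/6 = 109/22.

0.0568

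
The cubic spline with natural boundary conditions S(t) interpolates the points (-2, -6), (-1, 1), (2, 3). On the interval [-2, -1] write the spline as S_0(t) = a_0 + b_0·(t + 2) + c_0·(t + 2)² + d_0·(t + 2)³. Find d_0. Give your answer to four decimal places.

Put σ_i = S'' at the i-th knot. Here h = (1, 3) and Δ = (7, 2/3), so the interior equations h_(i-1)·σ_(i-1) + 2(h_(i-1)+h_i)·σ_i + h_i·σ_(i+1) = 6(Δ_i − Δ_(i-1)) read
  1·σ_0 + 8·σ_1 + 3·σ_2 = 6(Δ_1 - Δ_0) = -38
Natural end conditions: σ_0 = σ_2 = 0.
Hence σ_0 = 0, σ_1 = -19/4, σ_2 = 0.
On [-2, -1], with S_0(t) = a_0 + b_0·(t + 2) + c_0·(t + 2)² + d_0·(t + 2)³: c_0 = σ_0/2 = 0, d_0 = (σ_1 - σ_0)/(6h_0) = -19/24, b_0 = Δ_0 - h_0(2σ_0 + σ_1)/6 = 187/24.

-0.7917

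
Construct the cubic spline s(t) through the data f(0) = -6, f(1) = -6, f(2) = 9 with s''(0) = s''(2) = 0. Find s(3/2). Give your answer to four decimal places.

Write M_i for s''(x_i). With h_i = 1, 1 and divided differences Δ_i = 0, 15, the continuity of s' gives the tridiagonal system
  1·M_0 + 4·M_1 + 1·M_2 = 6(Δ_1 - Δ_0) = 90
Natural end conditions: M_0 = M_2 = 0.
Solving: M_0 = 0, M_1 = 45/2, M_2 = 0.
On [1, 2], s(t) = -6 + 15/2·(t - 1) + 45/4·(t - 1)² - 15/4·(t - 1)³.
With (t - 1) = 1/2: s(3/2) = 3/32.

0.0938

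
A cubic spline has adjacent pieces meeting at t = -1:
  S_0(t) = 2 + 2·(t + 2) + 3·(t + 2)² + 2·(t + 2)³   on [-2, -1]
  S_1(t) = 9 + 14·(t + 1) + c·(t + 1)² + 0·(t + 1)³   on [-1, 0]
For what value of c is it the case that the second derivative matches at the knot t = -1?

9

S_0''(t) = 6 + 12·(t + 2), so S_0''(-1) = 18. On the right, S_1''(-1) = 2c, so c = 9.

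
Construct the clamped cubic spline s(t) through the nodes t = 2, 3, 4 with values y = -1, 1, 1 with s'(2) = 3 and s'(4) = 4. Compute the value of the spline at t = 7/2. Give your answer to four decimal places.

Put σ_i = s'' at the i-th knot. Here h = (1, 1) and Δ = (2, 0), so the interior equations h_(i-1)·σ_(i-1) + 2(h_(i-1)+h_i)·σ_i + h_i·σ_(i+1) = 6(Δ_i − Δ_(i-1)) read
  1·σ_0 + 4·σ_1 + 1·σ_2 = 6(Δ_1 - Δ_0) = -12
Clamped end conditions give two more equations: 2h_0·σ_0 + h_0·σ_1 = 6(Δ_0 - s'(2)) = -6 and h_1·σ_1 + 2h_1·σ_2 = 6(s'(4) - Δ_1) = 24.
Hence σ_0 = 1/2, σ_1 = -7, σ_2 = 31/2.
On [3, 4], s(t) = 1 - 1/4·(t - 3) - 7/2·(t - 3)² + 15/4·(t - 3)³.
With (t - 3) = 1/2: s(7/2) = 15/32.

0.4688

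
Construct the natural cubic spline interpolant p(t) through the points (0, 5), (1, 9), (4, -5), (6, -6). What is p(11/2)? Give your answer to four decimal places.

-6.5335

Let M_i = p''(x_i). Step sizes h_i = 1, 3, 2; slopes of the chords Δ_i = (y_(i+1) - y_i)/h_i = 4, -14/3, -1/2.
  1·M_0 + 8·M_1 + 3·M_2 = 6(Δ_1 - Δ_0) = -52
  3·M_1 + 10·M_2 + 2·M_3 = 6(Δ_2 - Δ_1) = 25
Natural end conditions: M_0 = M_3 = 0.
Hence M_0 = 0, M_1 = -595/71, M_2 = 356/71, M_3 = 0.
On [4, 6], p(t) = -5 - 1637/426·(t - 4) + 178/71·(t - 4)² - 89/213·(t - 4)³.
With (t - 4) = 3/2: p(11/2) = -3711/568.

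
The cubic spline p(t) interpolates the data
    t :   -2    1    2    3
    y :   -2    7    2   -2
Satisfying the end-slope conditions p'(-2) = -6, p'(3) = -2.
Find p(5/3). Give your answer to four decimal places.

Put σ_i = p'' at the i-th knot. Here h = (3, 1, 1) and Δ = (3, -5, -4), so the interior equations h_(i-1)·σ_(i-1) + 2(h_(i-1)+h_i)·σ_i + h_i·σ_(i+1) = 6(Δ_i − Δ_(i-1)) read
  3·σ_0 + 8·σ_1 + 1·σ_2 = 6(Δ_1 - Δ_0) = -48
  1·σ_1 + 4·σ_2 + 1·σ_3 = 6(Δ_2 - Δ_1) = 6
Clamped end conditions give two more equations: 2h_0·σ_0 + h_0·σ_1 = 6(Δ_0 - p'(-2)) = 54 and h_2·σ_2 + 2h_2·σ_3 = 6(p'(3) - Δ_2) = 12.
Forward elimination and back-substitution give σ_0 = 436/29, σ_1 = -350/29, σ_2 = 100/29, σ_3 = 124/29.
On [1, 2], p(t) = 7 - 45/29·(t - 1) - 175/29·(t - 1)² + 75/29·(t - 1)³.
With (t - 1) = 2/3: p(5/3) = 1057/261.

4.0498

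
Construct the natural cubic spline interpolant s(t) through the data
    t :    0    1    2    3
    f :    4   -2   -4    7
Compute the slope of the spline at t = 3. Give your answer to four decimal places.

14.2000

Write σ_i for s''(x_i). With h_i = 1, 1, 1 and divided differences Δ_i = -6, -2, 11, the continuity of s' gives the tridiagonal system
  1·σ_0 + 4·σ_1 + 1·σ_2 = 6(Δ_1 - Δ_0) = 24
  1·σ_1 + 4·σ_2 + 1·σ_3 = 6(Δ_2 - Δ_1) = 78
Natural end conditions: σ_0 = σ_3 = 0.
Solving the tridiagonal system: σ_0 = 0, σ_1 = 6/5, σ_2 = 96/5, σ_3 = 0.
On [2, 3], s'(t) = b_2 + 2c_2·(t - 2) + 3d_2·(t - 2)² with b_2 = Δ_2 - h_2(2σ_2 + σ_3)/6 = 23/5, c_2 = σ_2/2 = 48/5, d_2 = (σ_3 - σ_2)/(6h_2) = -16/5. So s'(3) = 71/5.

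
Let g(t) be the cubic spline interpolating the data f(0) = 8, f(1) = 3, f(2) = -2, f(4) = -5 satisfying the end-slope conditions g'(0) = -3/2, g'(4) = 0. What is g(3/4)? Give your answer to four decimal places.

4.5835

Let M_i = g''(x_i). Step sizes h_i = 1, 1, 2; slopes of the chords Δ_i = (y_(i+1) - y_i)/h_i = -5, -5, -3/2.
  1·M_0 + 4·M_1 + 1·M_2 = 6(Δ_1 - Δ_0) = 0
  1·M_1 + 6·M_2 + 2·M_3 = 6(Δ_2 - Δ_1) = 21
Clamped end conditions give two more equations: 2h_0·M_0 + h_0·M_1 = 6(Δ_0 - g'(0)) = -21 and h_2·M_2 + 2h_2·M_3 = 6(g'(4) - Δ_2) = 9.
Forward elimination and back-substitution give M_0 = -255/22, M_1 = 24/11, M_2 = 63/22, M_3 = 9/11.
On [0, 1], g(t) = 8 - 3/2·t - 255/44·t² + 101/44·t³.
With t = 3/4: g(3/4) = 12907/2816.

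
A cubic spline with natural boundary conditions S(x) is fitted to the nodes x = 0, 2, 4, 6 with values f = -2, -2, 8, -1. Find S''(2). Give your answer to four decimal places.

5.9000

With σ_i denoting the second derivative at x_i, h_i = 2, 2, 2, and Δ_i = (y_(i+1) − y_i)/h_i = 0, 5, -9/2:
  2·σ_0 + 8·σ_1 + 2·σ_2 = 6(Δ_1 - Δ_0) = 30
  2·σ_1 + 8·σ_2 + 2·σ_3 = 6(Δ_2 - Δ_1) = -57
Natural end conditions: σ_0 = σ_3 = 0.
Hence σ_0 = 0, σ_1 = 59/10, σ_2 = -43/5, σ_3 = 0.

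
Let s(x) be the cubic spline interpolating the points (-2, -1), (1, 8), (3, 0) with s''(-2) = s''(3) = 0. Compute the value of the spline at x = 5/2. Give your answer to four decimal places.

2.6563

Write M_i for s''(x_i). With h_i = 3, 2 and divided differences Δ_i = 3, -4, the continuity of s' gives the tridiagonal system
  3·M_0 + 10·M_1 + 2·M_2 = 6(Δ_1 - Δ_0) = -42
Natural end conditions: M_0 = M_2 = 0.
Forward elimination and back-substitution give M_0 = 0, M_1 = -21/5, M_2 = 0.
On [1, 3], s(x) = 8 - 6/5·(x - 1) - 21/10·(x - 1)² + 7/20·(x - 1)³.
With (x - 1) = 3/2: s(5/2) = 85/32.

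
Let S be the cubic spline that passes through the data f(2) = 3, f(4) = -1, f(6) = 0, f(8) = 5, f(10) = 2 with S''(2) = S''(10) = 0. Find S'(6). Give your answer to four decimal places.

With M_i denoting the second derivative at x_i, h_i = 2, 2, 2, 2, and Δ_i = (y_(i+1) − y_i)/h_i = -2, 1/2, 5/2, -3/2:
  2·M_0 + 8·M_1 + 2·M_2 = 6(Δ_1 - Δ_0) = 15
  2·M_1 + 8·M_2 + 2·M_3 = 6(Δ_2 - Δ_1) = 12
  2·M_2 + 8·M_3 + 2·M_4 = 6(Δ_3 - Δ_2) = -24
Natural end conditions: M_0 = M_4 = 0.
Forward elimination and back-substitution give M_0 = 0, M_1 = 153/112, M_2 = 57/28, M_3 = -393/112, M_4 = 0.
On [6, 8], S'(x) = b_2 + 2c_2·(x - 6) + 3d_2·(x - 6)² with b_2 = Δ_2 - h_2(2M_2 + M_3)/6 = 37/16, c_2 = M_2/2 = 57/56, d_2 = (M_3 - M_2)/(6h_2) = -207/448. So S'(6) = 37/16.

2.3125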